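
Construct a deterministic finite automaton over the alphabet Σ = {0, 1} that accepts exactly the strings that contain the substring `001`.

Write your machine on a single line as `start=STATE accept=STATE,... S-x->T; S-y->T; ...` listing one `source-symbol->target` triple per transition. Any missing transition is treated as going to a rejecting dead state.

start=q0; accept=q3; q0-0->q1; q0-1->q0; q1-0->q2; q1-1->q0; q2-0->q2; q2-1->q3; q3-0->q3; q3-1->q3

States q0..q2 record the length of the longest prefix of `001` that matches the current input suffix. Reaching q3 means `001` has been seen, and we stay there forever. Accept from q3.
        0   1  
>  q0   q1  q0 
   q1   q2  q0 
   q2   q2  q3 
 * q3   q3  q3 
(> = start, * = accepting)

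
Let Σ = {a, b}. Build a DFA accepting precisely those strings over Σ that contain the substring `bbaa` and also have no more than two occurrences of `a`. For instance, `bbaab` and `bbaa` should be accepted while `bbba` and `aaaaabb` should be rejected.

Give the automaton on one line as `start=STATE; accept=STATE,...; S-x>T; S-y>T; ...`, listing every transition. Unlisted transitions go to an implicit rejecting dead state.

Handle the two conditions separately and then intersect. The first has 5 states tracking whether and how much of `bbaa` has been seen; the second has 4 states tracking the count of `a`s, saturating at 3. A product state is a pair (one from each), accepting exactly when both do.
17 states suffice.
          a    b  
>  q0     q1   q2 
   q1     q3   q4 
   q2     q1   q5 
   q3     q6   q7 
   q4     q3   q8 
   q5     q9   q5 
   q6     q6  q10 
   q7     q6  q11 
   q8    q12   q8 
   q9    q13   q4 
   q10    q6  q14 
   q11   q15  q11 
   q12   q16   q7 
 * q13   q16  q13 
   q14   q15  q14 
   q15   q16  q10 
   q16   q16  q16 
(> = start, * = accepting)

start=q0; accept=q13; q0-a>q1; q0-b>q2; q1-a>q3; q1-b>q4; q2-a>q1; q2-b>q5; q3-a>q6; q3-b>q7; q4-a>q3; q4-b>q8; q5-a>q9; q5-b>q5; q6-a>q6; q6-b>q10; q7-a>q6; q7-b>q11; q8-a>q12; q8-b>q8; q9-a>q13; q9-b>q4; q10-a>q6; q10-b>q14; q11-a>q15; q11-b>q11; q12-a>q16; q12-b>q7; q13-a>q16; q13-b>q13; q14-a>q15; q14-b>q14; q15-a>q16; q15-b>q10; q16-a>q16; q16-b>q16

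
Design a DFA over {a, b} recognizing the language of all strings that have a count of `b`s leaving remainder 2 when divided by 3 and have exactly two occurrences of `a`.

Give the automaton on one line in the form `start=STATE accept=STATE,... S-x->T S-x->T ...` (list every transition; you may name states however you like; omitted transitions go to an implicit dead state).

start=s0 accept=s9 s0-a->s1 s0-b->s2 s1-a->s3 s1-b->s4 s2-a->s4 s2-b->s5 s3-a->s6 s3-b->s7 s4-a->s7 s4-b->s8 s5-a->s8 s5-b->s0 s6-a->s6 s6-b->s6 s7-a->s6 s7-b->s9 s8-a->s9 s8-b->s1 s9-a->s6 s9-b->s3

Build one automaton per condition and run them in lockstep. One (3 states) tracks the count of `b`s modulo 3; the other (4 states) tracks the count of `a`s, saturating at 3. Each combined state is a pair, one component from each; accept when both components accept. Equivalent product states are then merged.
With 10 states:
        a   b  
>  s0   s1  s2 
   s1   s3  s4 
   s2   s4  s5 
   s3   s6  s7 
   s4   s7  s8 
   s5   s8  s0 
   s6   s6  s6 
   s7   s6  s9 
   s8   s9  s1 
 * s9   s6  s3 
(> = start, * = accepting)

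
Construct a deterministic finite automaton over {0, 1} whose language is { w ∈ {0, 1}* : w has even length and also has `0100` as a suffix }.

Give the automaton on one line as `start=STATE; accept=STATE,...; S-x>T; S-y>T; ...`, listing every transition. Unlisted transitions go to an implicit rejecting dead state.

Build one automaton per condition and run them in lockstep. The first has 2 states tracking the input length modulo 2; the second has 5 states tracking how much of the suffix `0100` has currently been matched. A product state is a pair (one from each), accepting exactly when both do.
A 10-state machine:
       0  1 
>  A   B  C 
   B   D  E 
   C   D  A 
   D   B  F 
   E   G  C 
   F   H  A 
   G   I  E 
   H   J  F 
 * I   B  F 
   J   D  E 
(> = start, * = accepting)

start=A; accept=I; A-0>B; A-1>C; B-0>D; B-1>E; C-0>D; C-1>A; D-0>B; D-1>F; E-0>G; E-1>C; F-0>H; F-1>A; G-0>I; G-1>E; H-0>J; H-1>F; I-0>B; I-1>F; J-0>D; J-1>E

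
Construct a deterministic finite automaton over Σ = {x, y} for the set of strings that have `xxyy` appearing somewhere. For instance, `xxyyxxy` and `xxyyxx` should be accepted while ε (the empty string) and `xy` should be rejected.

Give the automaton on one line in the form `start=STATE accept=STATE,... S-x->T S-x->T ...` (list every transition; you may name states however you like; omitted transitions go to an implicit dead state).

start=q0 accept=q4 q0-x->q1 q0-y->q0 q1-x->q2 q1-y->q0 q2-x->q2 q2-y->q3 q3-x->q1 q3-y->q4 q4-x->q4 q4-y->q4

States q0..q3 record the length of the longest prefix of `xxyy` that matches the current input suffix. Reaching q4 means `xxyy` has been seen, and we stay there forever. Accept from q4.
A 5-state machine:
        x   y  
>  q0   q1  q0 
   q1   q2  q0 
   q2   q2  q3 
   q3   q1  q4 
 * q4   q4  q4 
(> = start, * = accepting)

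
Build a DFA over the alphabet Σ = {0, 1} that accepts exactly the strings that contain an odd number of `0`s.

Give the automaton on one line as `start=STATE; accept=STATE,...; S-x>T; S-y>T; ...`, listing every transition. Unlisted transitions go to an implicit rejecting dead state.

start=A; accept=B; A-0>B; A-1>A; B-0>A; B-1>B

Keep the running count of `0`s modulo 2: each `0` advances along the cycle A → B → A while other symbols loop. Accept at B.
With 2 states:
       0  1 
>  A   B  A 
 * B   A  B 
(> = start, * = accepting)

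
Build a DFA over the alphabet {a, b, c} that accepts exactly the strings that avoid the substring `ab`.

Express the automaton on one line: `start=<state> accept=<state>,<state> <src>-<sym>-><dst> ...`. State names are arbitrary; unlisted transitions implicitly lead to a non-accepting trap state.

Track partial matches of the forbidden pattern `ab`. State s2 is a dead state reached once `ab` has occurred; every other state accepts. s0 means no part of `ab` is currently matched.
With 3 states:
        a   b   c  
>* s0   s1  s0  s0 
 * s1   s1  s2  s0 
   s2   s2  s2  s2 
(> = start, * = accepting)

start=s0 accept=s0,s1 s0-a->s1 s0-b->s0 s0-c->s0 s1-a->s1 s1-b->s2 s1-c->s0 s2-a->s2 s2-b->s2 s2-c->s2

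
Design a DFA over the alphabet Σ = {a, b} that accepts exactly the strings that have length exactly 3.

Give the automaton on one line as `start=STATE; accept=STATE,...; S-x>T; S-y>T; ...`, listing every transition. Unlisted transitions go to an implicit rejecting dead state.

We only need to distinguish lengths 0, 1, …, 3, and '>3'. Chain q0 → q1 → q2 → q3 → q4 on every symbol, with q4 looping. Accepting states: {q3}.
A 5-state machine:
        a   b  
>  q0   q1  q1 
   q1   q2  q2 
   q2   q3  q3 
 * q3   q4  q4 
   q4   q4  q4 
(> = start, * = accepting)

start=q0; accept=q3; q0-a>q1; q0-b>q1; q1-a>q2; q1-b>q2; q2-a>q3; q2-b>q3; q3-a>q4; q3-b>q4; q4-a>q4; q4-b>q4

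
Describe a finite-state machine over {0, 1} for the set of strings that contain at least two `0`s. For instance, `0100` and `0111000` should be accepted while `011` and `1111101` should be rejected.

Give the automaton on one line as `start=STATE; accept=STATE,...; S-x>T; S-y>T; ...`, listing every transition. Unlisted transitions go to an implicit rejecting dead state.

Only the number of `0`s matters, and only up to 3. Make a chain q0 → q1 → q2 → q3 advanced by each `0` (with q3 absorbing); every other symbol self-loops. The accepting set is {q2, q3}.
A 4-state machine:
        0   1  
>  q0   q1  q0 
   q1   q2  q1 
 * q2   q3  q2 
 * q3   q3  q3 
(> = start, * = accepting)

start=q0; accept=q2,q3; q0-0>q1; q0-1>q0; q1-0>q2; q1-1>q1; q2-0>q3; q2-1>q2; q3-0>q3; q3-1>q3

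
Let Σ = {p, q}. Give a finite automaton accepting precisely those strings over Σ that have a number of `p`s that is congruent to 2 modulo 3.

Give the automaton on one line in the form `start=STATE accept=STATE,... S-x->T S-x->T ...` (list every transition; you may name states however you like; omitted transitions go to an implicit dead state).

start=S0 accept=S2 S0-p->S1 S0-q->S0 S1-p->S2 S1-q->S1 S2-p->S0 S2-q->S2

The only thing that matters is how many `p`s have appeared, reduced mod 3. Use one state per residue: S0 for 0, …, S2 for 2. Reading `p` moves to the next residue; anything else stays put. S2 is accepting.
With 3 states:
        p   q  
>  S0   S1  S0 
   S1   S2  S1 
 * S2   S0  S2 
(> = start, * = accepting)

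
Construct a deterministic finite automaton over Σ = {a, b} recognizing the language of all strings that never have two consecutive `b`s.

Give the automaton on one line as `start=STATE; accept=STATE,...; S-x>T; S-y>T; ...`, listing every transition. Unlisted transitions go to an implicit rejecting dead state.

start=q0; accept=q0,q1; q0-a>q0; q0-b>q1; q1-a>q0; q1-b>q2; q2-a>q2; q2-b>q2

Track partial matches of the forbidden pattern `bb`. State q2 is a dead state reached once `bb` has occurred; every other state accepts. q0 means no part of `bb` is currently matched.
3 states suffice.
        a   b  
>* q0   q0  q1 
 * q1   q0  q2 
   q2   q2  q2 
(> = start, * = accepting)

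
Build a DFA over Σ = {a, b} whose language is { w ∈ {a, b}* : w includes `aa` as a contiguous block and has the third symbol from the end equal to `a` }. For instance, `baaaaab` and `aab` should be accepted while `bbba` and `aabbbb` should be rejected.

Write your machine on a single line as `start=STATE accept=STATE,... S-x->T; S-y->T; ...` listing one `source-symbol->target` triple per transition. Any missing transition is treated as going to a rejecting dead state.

Handle the two conditions separately and then intersect. The first has 3 states tracking whether and how much of `aa` has been seen; the second has 15 states tracking the last 3 symbols read. A product state is a pair (one from each), accepting exactly when both do. After merging equivalent states the machine shrinks.
10 states suffice.
        a   b  
>  s0   s1  s0 
   s1   s2  s0 
   s2   s3  s4 
 * s3   s3  s4 
 * s4   s5  s6 
 * s5   s2  s7 
 * s6   s8  s9 
   s7   s5  s6 
   s8   s2  s7 
   s9   s8  s9 
(> = start, * = accepting)

start=s0; accept=s3,s4,s5,s6; s0-a->s1; s0-b->s0; s1-a->s2; s1-b->s0; s2-a->s3; s2-b->s4; s3-a->s3; s3-b->s4; s4-a->s5; s4-b->s6; s5-a->s2; s5-b->s7; s6-a->s8; s6-b->s9; s7-a->s5; s7-b->s6; s8-a->s2; s8-b->s7; s9-a->s8; s9-b->s9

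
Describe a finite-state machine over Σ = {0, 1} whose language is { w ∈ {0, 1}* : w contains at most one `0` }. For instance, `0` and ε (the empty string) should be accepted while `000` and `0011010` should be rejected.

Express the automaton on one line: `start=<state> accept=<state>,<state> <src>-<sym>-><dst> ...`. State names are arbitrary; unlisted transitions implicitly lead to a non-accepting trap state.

Only the number of `0`s matters, and only up to 2. Make a chain s0 → s1 → s2 advanced by each `0` (with s2 absorbing); every other symbol self-loops. The accepting set is {s0, s1}.
        0   1  
>* s0   s1  s0 
 * s1   s2  s1 
   s2   s2  s2 
(> = start, * = accepting)

start=s0 accept=s0,s1 s0-0->s1 s0-1->s0 s1-0->s2 s1-1->s1 s2-0->s2 s2-1->s2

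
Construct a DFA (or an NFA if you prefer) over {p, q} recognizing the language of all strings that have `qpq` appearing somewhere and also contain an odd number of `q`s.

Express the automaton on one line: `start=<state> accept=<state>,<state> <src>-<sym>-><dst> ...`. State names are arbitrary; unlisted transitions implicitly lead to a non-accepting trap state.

Build one automaton per condition and run them in lockstep. One (4 states) tracks whether and how much of `qpq` has been seen; the other (2 states) tracks the count of `q`s modulo 2. Each combined state is a pair, one component from each; accept when both components accept.
        p   q  
>  S0   S0  S1 
   S1   S2  S3 
   S2   S4  S5 
   S3   S6  S1 
   S4   S4  S3 
   S5   S5  S7 
   S6   S0  S7 
 * S7   S7  S5 
(> = start, * = accepting)

start=S0 accept=S7 S0-p->S0 S0-q->S1 S1-p->S2 S1-q->S3 S2-p->S4 S2-q->S5 S3-p->S6 S3-q->S1 S4-p->S4 S4-q->S3 S5-p->S5 S5-q->S7 S6-p->S0 S6-q->S7 S7-p->S7 S7-q->S5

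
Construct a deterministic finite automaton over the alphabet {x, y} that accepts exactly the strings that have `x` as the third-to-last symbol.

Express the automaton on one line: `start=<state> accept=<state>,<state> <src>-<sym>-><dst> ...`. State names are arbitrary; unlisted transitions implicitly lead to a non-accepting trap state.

Because acceptance depends on a position counted from the end, the machine has to buffer the most recent 3 symbols. Make each state the string of the last up-to-3 symbols read; on input `x` shift the window left and append `x`. Accept when the buffered window has length 3 and begins with `x`.
15 states suffice.
       x  y 
>  A   B  C 
   B   D  E 
   C   F  G 
   D   H  I 
   E   J  K 
   F   L  M 
   G   N  O 
 * H   H  I 
 * I   J  K 
 * J   L  M 
 * K   N  O 
   L   H  I 
   M   J  K 
   N   L  M 
   O   N  O 
(> = start, * = accepting)

start=A accept=H,I,J,K A-x->B A-y->C B-x->D B-y->E C-x->F C-y->G D-x->H D-y->I E-x->J E-y->K F-x->L F-y->M G-x->N G-y->O H-x->H H-y->I I-x->J I-y->K J-x->L J-y->M K-x->N K-y->O L-x->H L-y->I M-x->J M-y->K N-x->L N-y->M O-x->N O-y->O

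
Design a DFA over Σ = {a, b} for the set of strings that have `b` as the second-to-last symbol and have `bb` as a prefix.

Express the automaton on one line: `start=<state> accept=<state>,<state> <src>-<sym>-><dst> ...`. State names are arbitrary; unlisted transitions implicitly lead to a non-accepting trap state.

Handle the two conditions separately and then intersect. The first has 7 states tracking the last 2 symbols read; the second has 4 states tracking whether the input so far still matches the prefix `bb`. A product state is a pair (one from each), accepting exactly when both do. Minimizing collapses redundant product states.
        a   b  
>  q0   q1  q2 
   q1   q1  q1 
   q2   q1  q3 
 * q3   q4  q3 
 * q4   q5  q6 
   q5   q5  q6 
   q6   q4  q3 
(> = start, * = accepting)

start=q0 accept=q3,q4 q0-a->q1 q0-b->q2 q1-a->q1 q1-b->q1 q2-a->q1 q2-b->q3 q3-a->q4 q3-b->q3 q4-a->q5 q4-b->q6 q5-a->q5 q5-b->q6 q6-a->q4 q6-b->q3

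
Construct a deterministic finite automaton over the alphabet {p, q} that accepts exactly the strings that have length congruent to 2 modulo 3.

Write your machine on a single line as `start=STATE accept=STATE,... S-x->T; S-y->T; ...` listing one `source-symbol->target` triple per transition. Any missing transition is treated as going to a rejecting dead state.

Count input length modulo 3: every symbol advances one step around the cycle A → B → C → A. Accept at C.
With 3 states:
       p  q 
>  A   B  B 
   B   C  C 
 * C   A  A 
(> = start, * = accepting)

start=A; accept=C; A-p->B; A-q->B; B-p->C; B-q->C; C-p->A; C-q->A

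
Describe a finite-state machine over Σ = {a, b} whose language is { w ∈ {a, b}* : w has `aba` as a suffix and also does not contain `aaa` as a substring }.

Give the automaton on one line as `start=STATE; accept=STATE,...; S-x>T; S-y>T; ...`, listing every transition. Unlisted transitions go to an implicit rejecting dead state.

start=s0; accept=s5; s0-a>s1; s0-b>s0; s1-a>s2; s1-b>s3; s2-a>s4; s2-b>s3; s3-a>s5; s3-b>s0; s4-a>s4; s4-b>s4; s5-a>s2; s5-b>s3

Build one automaton per condition and run them in lockstep. One (4 states) tracks how much of the suffix `aba` has currently been matched; the other (4 states) tracks partial matches of the forbidden pattern `aaa`. Each combined state is a pair, one component from each; accept when both components accept. After merging equivalent states the machine shrinks.
With 6 states:
        a   b  
>  s0   s1  s0 
   s1   s2  s3 
   s2   s4  s3 
   s3   s5  s0 
   s4   s4  s4 
 * s5   s2  s3 
(> = start, * = accepting)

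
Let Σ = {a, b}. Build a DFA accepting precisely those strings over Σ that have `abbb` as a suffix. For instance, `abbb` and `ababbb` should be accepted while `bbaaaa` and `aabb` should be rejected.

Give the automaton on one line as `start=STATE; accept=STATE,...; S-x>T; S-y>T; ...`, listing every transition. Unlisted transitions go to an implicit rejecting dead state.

start=q0; accept=q4; q0-a>q1; q0-b>q0; q1-a>q1; q1-b>q2; q2-a>q1; q2-b>q3; q3-a>q1; q3-b>q4; q4-a>q1; q4-b>q0

Let each state record the length of the longest suffix of the input read so far that is also a prefix of `abbb`. q1 means the last symbol is `a`; q2 means the last 2 symbols are `ab`; q3 means the last 3 symbols are `abb`; q4 means the last 4 symbols are `abbb`. Accept only at q4, where the string currently ends in `abbb`.
5 states suffice.
        a   b  
>  q0   q1  q0 
   q1   q1  q2 
   q2   q1  q3 
   q3   q1  q4 
 * q4   q1  q0 
(> = start, * = accepting)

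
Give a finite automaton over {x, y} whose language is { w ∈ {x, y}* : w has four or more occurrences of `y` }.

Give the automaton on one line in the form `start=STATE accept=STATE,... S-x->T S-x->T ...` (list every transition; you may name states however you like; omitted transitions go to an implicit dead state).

start=q0 accept=q4,q5 q0-x->q0 q0-y->q1 q1-x->q1 q1-y->q2 q2-x->q2 q2-y->q3 q3-x->q3 q3-y->q4 q4-x->q4 q4-y->q5 q5-x->q5 q5-y->q5

Count `y`s, saturating at 5: states q0 through q4 mean 0 through 4 `y`s seen; q5 means more than 4. Each `y` increments (capped at q5); other symbols loop. Accept from {q4, q5}.
        x   y  
>  q0   q0  q1 
   q1   q1  q2 
   q2   q2  q3 
   q3   q3  q4 
 * q4   q4  q5 
 * q5   q5  q5 
(> = start, * = accepting)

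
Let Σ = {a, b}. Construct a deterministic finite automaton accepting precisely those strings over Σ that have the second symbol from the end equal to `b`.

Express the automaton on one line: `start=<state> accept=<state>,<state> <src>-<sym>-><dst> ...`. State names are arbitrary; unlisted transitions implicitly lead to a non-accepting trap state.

A DFA must remember the last 2 symbols (since which symbol is second-to-last isn't known until the input ends). Use one state per possible window of the last ≤2 symbols; accept from those whose window starts with `b`.
With 7 states:
        a   b  
>  S0   S1  S2 
   S1   S3  S4 
   S2   S5  S6 
   S3   S3  S4 
   S4   S5  S6 
 * S5   S3  S4 
 * S6   S5  S6 
(> = start, * = accepting)

start=S0 accept=S5,S6 S0-a->S1 S0-b->S2 S1-a->S3 S1-b->S4 S2-a->S5 S2-b->S6 S3-a->S3 S3-b->S4 S4-a->S5 S4-b->S6 S5-a->S3 S5-b->S4 S6-a->S5 S6-b->S6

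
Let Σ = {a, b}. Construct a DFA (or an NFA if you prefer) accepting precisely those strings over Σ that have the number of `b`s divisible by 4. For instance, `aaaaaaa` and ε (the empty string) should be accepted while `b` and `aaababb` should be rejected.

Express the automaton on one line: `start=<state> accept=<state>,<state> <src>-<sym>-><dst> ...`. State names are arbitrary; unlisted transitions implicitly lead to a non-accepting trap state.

Keep the running count of `b`s modulo 4: each `b` advances along the cycle q0 → q1 → q2 → q3 → q0 while other symbols loop. Accept at q0.
        a   b  
>* q0   q0  q1 
   q1   q1  q2 
   q2   q2  q3 
   q3   q3  q0 
(> = start, * = accepting)

start=q0 accept=q0 q0-a->q0 q0-b->q1 q1-a->q1 q1-b->q2 q2-a->q2 q2-b->q3 q3-a->q3 q3-b->q0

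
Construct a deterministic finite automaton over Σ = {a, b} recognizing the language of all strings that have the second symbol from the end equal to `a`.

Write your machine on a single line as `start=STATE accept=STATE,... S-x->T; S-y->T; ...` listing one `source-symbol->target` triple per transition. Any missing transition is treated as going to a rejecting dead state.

Because acceptance depends on a position counted from the end, the machine has to buffer the most recent 2 symbols. Make each state the string of the last up-to-2 symbols read; on input `x` shift the window left and append `x`. Accept when the buffered window has length 2 and begins with `a`.
A 7-state machine:
        a   b  
>  q0   q1  q2 
   q1   q3  q4 
   q2   q5  q6 
 * q3   q3  q4 
 * q4   q5  q6 
   q5   q3  q4 
   q6   q5  q6 
(> = start, * = accepting)

start=q0; accept=q3,q4; q0-a->q1; q0-b->q2; q1-a->q3; q1-b->q4; q2-a->q5; q2-b->q6; q3-a->q3; q3-b->q4; q4-a->q5; q4-b->q6; q5-a->q3; q5-b->q4; q6-a->q5; q6-b->q6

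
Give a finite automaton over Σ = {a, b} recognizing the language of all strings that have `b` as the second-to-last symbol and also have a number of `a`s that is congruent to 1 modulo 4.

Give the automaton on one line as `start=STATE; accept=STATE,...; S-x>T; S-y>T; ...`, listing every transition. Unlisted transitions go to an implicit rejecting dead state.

start=q0; accept=q5,q10; q0-a>q1; q0-b>q2; q1-a>q3; q1-b>q4; q2-a>q5; q2-b>q6; q3-a>q7; q3-b>q8; q4-a>q9; q4-b>q10; q5-a>q3; q5-b>q4; q6-a>q5; q6-b>q6; q7-a>q11; q7-b>q12; q8-a>q13; q8-b>q14; q9-a>q7; q9-b>q8; q10-a>q9; q10-b>q10; q11-a>q15; q11-b>q16; q12-a>q17; q12-b>q18; q13-a>q11; q13-b>q12; q14-a>q13; q14-b>q14; q15-a>q3; q15-b>q4; q16-a>q5; q16-b>q6; q17-a>q15; q17-b>q16; q18-a>q17; q18-b>q18

Build one automaton per condition and run them in lockstep. The first has 7 states tracking the last 2 symbols read; the second has 4 states tracking the count of `a`s modulo 4. A product state is a pair (one from each), accepting exactly when both do.
With 19 states:
          a    b  
>  q0     q1   q2 
   q1     q3   q4 
   q2     q5   q6 
   q3     q7   q8 
   q4     q9  q10 
 * q5     q3   q4 
   q6     q5   q6 
   q7    q11  q12 
   q8    q13  q14 
   q9     q7   q8 
 * q10    q9  q10 
   q11   q15  q16 
   q12   q17  q18 
   q13   q11  q12 
   q14   q13  q14 
   q15    q3   q4 
   q16    q5   q6 
   q17   q15  q16 
   q18   q17  q18 
(> = start, * = accepting)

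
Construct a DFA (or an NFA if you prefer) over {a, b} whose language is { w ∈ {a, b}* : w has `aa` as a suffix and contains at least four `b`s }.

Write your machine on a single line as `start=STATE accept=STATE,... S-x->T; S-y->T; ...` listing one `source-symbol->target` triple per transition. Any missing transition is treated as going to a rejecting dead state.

start=s0; accept=s6; s0-a->s0; s0-b->s1; s1-a->s1; s1-b->s2; s2-a->s2; s2-b->s3; s3-a->s3; s3-b->s4; s4-a->s5; s4-b->s4; s5-a->s6; s5-b->s4; s6-a->s6; s6-b->s4

Build one automaton per condition and run them in lockstep. One (3 states) tracks how much of the suffix `aa` has currently been matched; the other (6 states) tracks the count of `b`s, saturating at 5. Each combined state is a pair, one component from each; accept when both components accept. Minimizing collapses redundant product states.
        a   b  
>  s0   s0  s1 
   s1   s1  s2 
   s2   s2  s3 
   s3   s3  s4 
   s4   s5  s4 
   s5   s6  s4 
 * s6   s6  s4 
(> = start, * = accepting)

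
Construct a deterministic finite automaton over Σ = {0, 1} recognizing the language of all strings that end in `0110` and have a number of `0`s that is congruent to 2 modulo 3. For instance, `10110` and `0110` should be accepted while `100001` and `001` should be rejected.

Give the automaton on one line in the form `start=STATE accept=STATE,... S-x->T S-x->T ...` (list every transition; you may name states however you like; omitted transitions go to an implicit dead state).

start=s0 accept=s5 s0-0->s1 s0-1->s0 s1-0->s2 s1-1->s3 s2-0->s0 s2-1->s2 s3-0->s2 s3-1->s4 s4-0->s5 s4-1->s6 s5-0->s0 s5-1->s2 s6-0->s2 s6-1->s6

Run two small machines in parallel and take their product. One (5 states) tracks how much of the suffix `0110` has currently been matched; the other (3 states) tracks the count of `0`s modulo 3. Each combined state is a pair, one component from each; accept when both components accept. After merging equivalent states the machine shrinks.
With 7 states:
        0   1  
>  s0   s1  s0 
   s1   s2  s3 
   s2   s0  s2 
   s3   s2  s4 
   s4   s5  s6 
 * s5   s0  s2 
   s6   s2  s6 
(> = start, * = accepting)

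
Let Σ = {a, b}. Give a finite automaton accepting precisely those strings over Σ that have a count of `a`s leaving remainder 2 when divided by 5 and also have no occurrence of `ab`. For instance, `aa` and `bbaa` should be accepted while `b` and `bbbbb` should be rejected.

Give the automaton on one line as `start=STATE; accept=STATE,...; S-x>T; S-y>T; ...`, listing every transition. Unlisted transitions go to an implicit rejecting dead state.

Run two small machines in parallel and take their product. One (5 states) tracks the count of `a`s modulo 5; the other (3 states) tracks partial matches of the forbidden pattern `ab`. Each combined state is a pair, one component from each; accept when both components accept.
An 11-state machine:
          a    b  
>  s0     s1   s0 
   s1     s2   s3 
 * s2     s4   s5 
   s3     s5   s3 
   s4     s6   s7 
   s5     s7   s5 
   s6     s8   s9 
   s7     s9   s7 
   s8     s1  s10 
   s9    s10   s9 
   s10    s3  s10 
(> = start, * = accepting)

start=s0; accept=s2; s0-a>s1; s0-b>s0; s1-a>s2; s1-b>s3; s2-a>s4; s2-b>s5; s3-a>s5; s3-b>s3; s4-a>s6; s4-b>s7; s5-a>s7; s5-b>s5; s6-a>s8; s6-b>s9; s7-a>s9; s7-b>s7; s8-a>s1; s8-b>s10; s9-a>s10; s9-b>s9; s10-a>s3; s10-b>s10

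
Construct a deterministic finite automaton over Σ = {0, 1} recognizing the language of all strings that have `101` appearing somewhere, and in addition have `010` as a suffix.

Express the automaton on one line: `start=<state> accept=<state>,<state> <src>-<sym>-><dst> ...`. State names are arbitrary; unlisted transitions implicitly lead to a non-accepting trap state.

start=q0 accept=q7 q0-0->q1 q0-1->q2 q1-0->q1 q1-1->q3 q2-0->q4 q2-1->q2 q3-0->q5 q3-1->q2 q4-0->q1 q4-1->q6 q5-0->q1 q5-1->q6 q6-0->q7 q6-1->q8 q7-0->q9 q7-1->q6 q8-0->q9 q8-1->q8 q9-0->q9 q9-1->q6

Handle the two conditions separately and then intersect. One (4 states) tracks whether and how much of `101` has been seen; the other (4 states) tracks how much of the suffix `010` has currently been matched. Each combined state is a pair, one component from each; accept when both components accept.
With 10 states:
        0   1  
>  q0   q1  q2 
   q1   q1  q3 
   q2   q4  q2 
   q3   q5  q2 
   q4   q1  q6 
   q5   q1  q6 
   q6   q7  q8 
 * q7   q9  q6 
   q8   q9  q8 
   q9   q9  q6 
(> = start, * = accepting)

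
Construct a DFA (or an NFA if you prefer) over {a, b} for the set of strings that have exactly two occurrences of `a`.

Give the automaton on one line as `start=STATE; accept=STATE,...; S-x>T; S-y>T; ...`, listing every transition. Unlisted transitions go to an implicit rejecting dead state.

start=q0; accept=q2; q0-a>q1; q0-b>q0; q1-a>q2; q1-b>q1; q2-a>q3; q2-b>q2; q3-a>q3; q3-b>q3

Only the number of `a`s matters, and only up to 3. Make a chain q0 → q1 → q2 → q3 advanced by each `a` (with q3 absorbing); every other symbol self-loops. The accepting set is {q2}.
4 states suffice.
        a   b  
>  q0   q1  q0 
   q1   q2  q1 
 * q2   q3  q2 
   q3   q3  q3 
(> = start, * = accepting)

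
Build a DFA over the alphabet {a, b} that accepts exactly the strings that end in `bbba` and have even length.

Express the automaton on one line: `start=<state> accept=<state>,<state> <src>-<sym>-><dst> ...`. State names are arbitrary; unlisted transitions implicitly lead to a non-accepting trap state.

Build one automaton per condition and run them in lockstep. The first has 5 states tracking how much of the suffix `bbba` has currently been matched; the second has 2 states tracking the input length modulo 2. A product state is a pair (one from each), accepting exactly when both do. Minimizing collapses redundant product states.
        a   b  
>  q0   q1  q2 
   q1   q0  q0 
   q2   q0  q3 
   q3   q1  q4 
   q4   q5  q3 
 * q5   q1  q2 
(> = start, * = accepting)

start=q0 accept=q5 q0-a->q1 q0-b->q2 q1-a->q0 q1-b->q0 q2-a->q0 q2-b->q3 q3-a->q1 q3-b->q4 q4-a->q5 q4-b->q3 q5-a->q1 q5-b->q2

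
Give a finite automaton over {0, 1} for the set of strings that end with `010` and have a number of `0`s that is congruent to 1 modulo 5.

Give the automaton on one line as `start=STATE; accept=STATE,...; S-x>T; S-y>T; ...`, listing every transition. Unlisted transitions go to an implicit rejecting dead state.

start=A; accept=H; A-0>B; A-1>A; B-0>C; B-1>B; C-0>D; C-1>C; D-0>E; D-1>D; E-0>F; E-1>E; F-0>B; F-1>G; G-0>H; G-1>A; H-0>C; H-1>B

Run two small machines in parallel and take their product. One (4 states) tracks how much of the suffix `010` has currently been matched; the other (5 states) tracks the count of `0`s modulo 5. Each combined state is a pair, one component from each; accept when both components accept. Equivalent product states are then merged.
An 8-state machine:
       0  1 
>  A   B  A 
   B   C  B 
   C   D  C 
   D   E  D 
   E   F  E 
   F   B  G 
   G   H  A 
 * H   C  B 
(> = start, * = accepting)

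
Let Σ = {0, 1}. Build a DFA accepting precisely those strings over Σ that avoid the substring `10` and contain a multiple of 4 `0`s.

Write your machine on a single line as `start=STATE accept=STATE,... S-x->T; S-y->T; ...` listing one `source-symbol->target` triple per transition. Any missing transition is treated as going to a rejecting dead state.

Run two small machines in parallel and take their product. The first has 3 states tracking partial matches of the forbidden pattern `10`; the second has 4 states tracking the count of `0`s modulo 4. A product state is a pair (one from each), accepting exactly when both do.
12 states suffice.
          0    1  
>* q0     q1   q2 
   q1     q3   q4 
 * q2     q5   q2 
   q3     q6   q7 
   q4     q8   q4 
   q5     q8   q5 
   q6     q0   q9 
   q7    q10   q7 
   q8    q10   q8 
   q9    q11   q9 
   q10   q11  q10 
   q11    q5  q11 
(> = start, * = accepting)

start=q0; accept=q0,q2; q0-0->q1; q0-1->q2; q1-0->q3; q1-1->q4; q2-0->q5; q2-1->q2; q3-0->q6; q3-1->q7; q4-0->q8; q4-1->q4; q5-0->q8; q5-1->q5; q6-0->q0; q6-1->q9; q7-0->q10; q7-1->q7; q8-0->q10; q8-1->q8; q9-0->q11; q9-1->q9; q10-0->q11; q10-1->q10; q11-0->q5; q11-1->q11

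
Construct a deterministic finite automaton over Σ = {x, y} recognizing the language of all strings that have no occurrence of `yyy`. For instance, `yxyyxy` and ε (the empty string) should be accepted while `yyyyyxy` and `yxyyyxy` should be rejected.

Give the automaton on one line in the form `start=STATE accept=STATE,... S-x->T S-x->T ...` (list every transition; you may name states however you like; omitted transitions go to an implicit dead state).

start=s0 accept=s0,s1,s2 s0-x->s0 s0-y->s1 s1-x->s0 s1-y->s2 s2-x->s0 s2-y->s3 s3-x->s3 s3-y->s3

Track partial matches of the forbidden pattern `yyy`. State s3 is a dead state reached once `yyy` has occurred; every other state accepts. s0 means no part of `yyy` is currently matched.
With 4 states:
        x   y  
>* s0   s0  s1 
 * s1   s0  s2 
 * s2   s0  s3 
   s3   s3  s3 
(> = start, * = accepting)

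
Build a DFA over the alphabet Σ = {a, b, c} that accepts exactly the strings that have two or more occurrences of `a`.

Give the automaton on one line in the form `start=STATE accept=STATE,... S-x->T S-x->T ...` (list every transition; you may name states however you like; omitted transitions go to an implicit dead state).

start=q0 accept=q2,q3 q0-a->q1 q0-b->q0 q0-c->q0 q1-a->q2 q1-b->q1 q1-c->q1 q2-a->q3 q2-b->q2 q2-c->q2 q3-a->q3 q3-b->q3 q3-c->q3

Count `a`s, saturating at 3: states q0 through q2 mean 0 through 2 `a`s seen; q3 means more than 2. Each `a` increments (capped at q3); other symbols loop. Accept from {q2, q3}.
4 states suffice.
        a   b   c  
>  q0   q1  q0  q0 
   q1   q2  q1  q1 
 * q2   q3  q2  q2 
 * q3   q3  q3  q3 
(> = start, * = accepting)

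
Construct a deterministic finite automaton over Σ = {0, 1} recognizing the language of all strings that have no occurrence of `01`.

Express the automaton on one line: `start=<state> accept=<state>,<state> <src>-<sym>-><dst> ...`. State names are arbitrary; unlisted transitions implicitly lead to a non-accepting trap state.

This is the complement of 'contains `01`'. Use the same substring-matching states — s0 through s2 holding how much of `01` has just been matched — but flip the accepting set: everything except the trap s2 accepts.
A 3-state machine:
        0   1  
>* s0   s1  s0 
 * s1   s1  s2 
   s2   s2  s2 
(> = start, * = accepting)

start=s0 accept=s0,s1 s0-0->s1 s0-1->s0 s1-0->s1 s1-1->s2 s2-0->s2 s2-1->s2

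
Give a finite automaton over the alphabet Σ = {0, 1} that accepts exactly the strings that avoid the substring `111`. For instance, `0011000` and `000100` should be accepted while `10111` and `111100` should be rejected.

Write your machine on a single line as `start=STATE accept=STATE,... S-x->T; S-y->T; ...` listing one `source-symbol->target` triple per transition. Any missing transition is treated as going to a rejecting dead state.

start=q0; accept=q0,q1,q2; q0-0->q0; q0-1->q1; q1-0->q0; q1-1->q2; q2-0->q0; q2-1->q3; q3-0->q3; q3-1->q3

This is the complement of 'contains `111`'. Use the same substring-matching states — q0 through q3 holding how much of `111` has just been matched — but flip the accepting set: everything except the trap q3 accepts.
With 4 states:
        0   1  
>* q0   q0  q1 
 * q1   q0  q2 
 * q2   q0  q3 
   q3   q3  q3 
(> = start, * = accepting)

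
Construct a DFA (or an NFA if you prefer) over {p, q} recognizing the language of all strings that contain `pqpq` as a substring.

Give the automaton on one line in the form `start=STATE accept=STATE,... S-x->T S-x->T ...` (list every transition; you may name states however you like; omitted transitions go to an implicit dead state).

start=s0 accept=s4 s0-p->s1 s0-q->s0 s1-p->s1 s1-q->s2 s2-p->s3 s2-q->s0 s3-p->s1 s3-q->s4 s4-p->s4 s4-q->s4

Track how much of `pqpq` has been matched so far: state s0 is no progress, s4 is the absorbing accept state reached once `pqpq` has occurred. Intermediate states record partial matches; on a mismatch, fall back to the longest reusable overlap.
With 5 states:
        p   q  
>  s0   s1  s0 
   s1   s1  s2 
   s2   s3  s0 
   s3   s1  s4 
 * s4   s4  s4 
(> = start, * = accepting)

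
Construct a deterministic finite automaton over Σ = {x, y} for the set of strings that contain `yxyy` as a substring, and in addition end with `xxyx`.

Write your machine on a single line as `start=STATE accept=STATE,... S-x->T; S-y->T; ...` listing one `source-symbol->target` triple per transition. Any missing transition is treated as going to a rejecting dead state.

Handle the two conditions separately and then intersect. The first has 5 states tracking whether and how much of `yxyy` has been seen; the second has 5 states tracking how much of the suffix `xxyx` has currently been matched. A product state is a pair (one from each), accepting exactly when both do.
          x    y  
>  q0     q1   q2 
   q1     q3   q2 
   q2     q4   q2 
   q3     q3   q5 
   q4     q3   q6 
   q5     q7   q2 
   q6     q4   q8 
   q7     q3   q6 
   q8     q9   q8 
   q9    q10   q8 
   q10   q10  q11 
   q11   q12   q8 
 * q12   q10   q8 
(> = start, * = accepting)

start=q0; accept=q12; q0-x->q1; q0-y->q2; q1-x->q3; q1-y->q2; q2-x->q4; q2-y->q2; q3-x->q3; q3-y->q5; q4-x->q3; q4-y->q6; q5-x->q7; q5-y->q2; q6-x->q4; q6-y->q8; q7-x->q3; q7-y->q6; q8-x->q9; q8-y->q8; q9-x->q10; q9-y->q8; q10-x->q10; q10-y->q11; q11-x->q12; q11-y->q8; q12-x->q10; q12-y->q8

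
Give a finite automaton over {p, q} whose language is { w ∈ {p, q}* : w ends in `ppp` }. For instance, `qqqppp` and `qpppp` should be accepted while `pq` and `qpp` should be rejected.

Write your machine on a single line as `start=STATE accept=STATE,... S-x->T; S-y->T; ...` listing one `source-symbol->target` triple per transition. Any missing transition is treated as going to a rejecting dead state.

Remember how much of `ppp` the current input suffix matches. State A means no match yet; B means the last symbol is `p`; C means the last 2 symbols are `pp`; D means the last 3 symbols are `ppp`. Only D accepts. On a mismatch, fall back to the longest proper suffix that is still a prefix of `ppp`.
       p  q 
>  A   B  A 
   B   C  A 
   C   D  A 
 * D   D  A 
(> = start, * = accepting)

start=A; accept=D; A-p->B; A-q->A; B-p->C; B-q->A; C-p->D; C-q->A; D-p->D; D-q->A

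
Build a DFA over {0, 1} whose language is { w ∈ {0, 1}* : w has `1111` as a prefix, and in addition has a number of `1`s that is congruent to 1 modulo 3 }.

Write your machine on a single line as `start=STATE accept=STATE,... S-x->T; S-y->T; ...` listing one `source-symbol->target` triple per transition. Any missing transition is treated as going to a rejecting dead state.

Handle the two conditions separately and then intersect. The first has 6 states tracking whether the input so far still matches the prefix `1111`; the second has 3 states tracking the count of `1`s modulo 3. A product state is a pair (one from each), accepting exactly when both do. After merging equivalent states the machine shrinks.
8 states suffice.
        0   1  
>  q0   q1  q2 
   q1   q1  q1 
   q2   q1  q3 
   q3   q1  q4 
   q4   q1  q5 
 * q5   q5  q6 
   q6   q6  q7 
   q7   q7  q5 
(> = start, * = accepting)

start=q0; accept=q5; q0-0->q1; q0-1->q2; q1-0->q1; q1-1->q1; q2-0->q1; q2-1->q3; q3-0->q1; q3-1->q4; q4-0->q1; q4-1->q5; q5-0->q5; q5-1->q6; q6-0->q6; q6-1->q7; q7-0->q7; q7-1->q5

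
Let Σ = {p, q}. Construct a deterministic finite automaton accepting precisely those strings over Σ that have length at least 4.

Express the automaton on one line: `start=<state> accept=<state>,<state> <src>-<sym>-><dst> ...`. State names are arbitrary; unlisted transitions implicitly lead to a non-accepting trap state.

We only need to distinguish lengths 0, 1, …, 4, and '>4'. Chain A → B → C → D → E → F on every symbol, with F looping. Accepting states: {E, F}.
With 6 states:
       p  q 
>  A   B  B 
   B   C  C 
   C   D  D 
   D   E  E 
 * E   F  F 
 * F   F  F 
(> = start, * = accepting)

start=A accept=E,F A-p->B A-q->B B-p->C B-q->C C-p->D C-q->D D-p->E D-q->E E-p->F E-q->F F-p->F F-q->F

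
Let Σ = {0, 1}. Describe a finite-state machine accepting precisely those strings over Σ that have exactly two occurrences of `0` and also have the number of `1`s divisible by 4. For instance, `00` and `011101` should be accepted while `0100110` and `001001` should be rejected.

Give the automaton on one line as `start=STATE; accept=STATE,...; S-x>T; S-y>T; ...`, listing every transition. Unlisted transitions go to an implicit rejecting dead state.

start=s0; accept=s3; s0-0>s1; s0-1>s2; s1-0>s3; s1-1>s4; s2-0>s4; s2-1>s5; s3-0>s6; s3-1>s7; s4-0>s7; s4-1>s8; s5-0>s8; s5-1>s9; s6-0>s6; s6-1>s6; s7-0>s6; s7-1>s10; s8-0>s10; s8-1>s11; s9-0>s11; s9-1>s0; s10-0>s6; s10-1>s12; s11-0>s12; s11-1>s1; s12-0>s6; s12-1>s3

Build one automaton per condition and run them in lockstep. One (4 states) tracks the count of `0`s, saturating at 3; the other (4 states) tracks the count of `1`s modulo 4. Each combined state is a pair, one component from each; accept when both components accept. Equivalent product states are then merged.
          0    1  
>  s0     s1   s2 
   s1     s3   s4 
   s2     s4   s5 
 * s3     s6   s7 
   s4     s7   s8 
   s5     s8   s9 
   s6     s6   s6 
   s7     s6  s10 
   s8    s10  s11 
   s9    s11   s0 
   s10    s6  s12 
   s11   s12   s1 
   s12    s6   s3 
(> = start, * = accepting)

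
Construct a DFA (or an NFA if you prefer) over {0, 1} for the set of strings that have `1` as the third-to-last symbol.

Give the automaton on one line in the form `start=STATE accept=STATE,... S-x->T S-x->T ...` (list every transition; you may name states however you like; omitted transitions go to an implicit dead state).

A DFA must remember the last 3 symbols (since which symbol is third-to-last isn't known until the input ends). Use one state per possible window of the last ≤3 symbols; accept from those whose window starts with `1`.
A 15-state machine:
          0    1  
>  S0     S1   S2 
   S1     S3   S4 
   S2     S5   S6 
   S3     S7   S8 
   S4     S9  S10 
   S5    S11  S12 
   S6    S13  S14 
   S7     S7   S8 
   S8     S9  S10 
   S9    S11  S12 
   S10   S13  S14 
 * S11    S7   S8 
 * S12    S9  S10 
 * S13   S11  S12 
 * S14   S13  S14 
(> = start, * = accepting)

start=S0 accept=S11,S12,S13,S14 S0-0->S1 S0-1->S2 S1-0->S3 S1-1->S4 S2-0->S5 S2-1->S6 S3-0->S7 S3-1->S8 S4-0->S9 S4-1->S10 S5-0->S11 S5-1->S12 S6-0->S13 S6-1->S14 S7-0->S7 S7-1->S8 S8-0->S9 S8-1->S10 S9-0->S11 S9-1->S12 S10-0->S13 S10-1->S14 S11-0->S7 S11-1->S8 S12-0->S9 S12-1->S10 S13-0->S11 S13-1->S12 S14-0->S13 S14-1->S14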